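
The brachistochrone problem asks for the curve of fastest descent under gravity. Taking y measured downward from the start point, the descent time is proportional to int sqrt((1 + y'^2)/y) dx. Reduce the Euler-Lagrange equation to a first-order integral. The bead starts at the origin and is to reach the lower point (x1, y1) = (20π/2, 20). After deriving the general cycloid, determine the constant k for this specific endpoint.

The Lagrangian L = sqrt((1 + y'^2) / y) has no explicit x dependence, so the Beltrami identity applies:
    L − y' ∂L/∂y' = C.
Compute ∂L/∂y' = y' / sqrt(y (1 + y'^2)).
Substitute:
    sqrt((1 + y'^2)/y) − y'·y' / sqrt(y (1 + y'^2))
    = (1 + y'^2) / sqrt(y (1 + y'^2)) − y'^2 / sqrt(y (1 + y'^2))
    = 1 / sqrt(y (1 + y'^2)) = C.
Squaring and rearranging gives the first integral
    y (1 + y'^2) = 1/C^2 =: k   (constant).
Solving this first-order ODE by the substitution
    y = (k/2)(1 − cos θ)
yields the cycloid parameterisation
    x(θ) = (k/2)(θ − sin θ),   y(θ) = (k/2)(1 − cos θ).
The constant k is fixed by the endpoint condition.
Now fit the given lower endpoint (x1, y1) = (20π/2, 20). At the bottom of the first arch (θ = π), the parametric equations give
    y(π) = (k/2)(1 − cos π) = k,
    x(π) = (k/2)(π − sin π) = kπ/2.
Matching y(π) = 20 gives k = 20, consistent with x(π) = 20π/2. Therefore the specific cycloid is
    x(θ) = (20/2)(θ − sin θ),   y(θ) = (20/2)(1 − cos θ).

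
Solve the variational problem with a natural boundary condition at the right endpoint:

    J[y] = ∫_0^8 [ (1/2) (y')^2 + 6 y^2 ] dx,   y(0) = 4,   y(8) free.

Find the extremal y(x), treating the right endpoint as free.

The Lagrangian L = (1/2) (y')^2 + 6 y^2 gives
    ∂L/∂y = 12 y,   ∂L/∂y' = y'.
Euler-Lagrange: y'' − 12 y = 0.
With k = sqrt(12), the general solution is
    y(x) = A cosh(sqrt(12) x) + B sinh(sqrt(12) x).
Fixed left endpoint y(0) = 4 ⇒ A = 4.
The right endpoint x = 8 is free, so the natural (transversality) condition is ∂L/∂y' |_{x=8} = 0, i.e. y'(8) = 0.
Compute y'(x) = A k sinh(k x) + B k cosh(k x), so
    y'(8) = A k sinh(k·8) + B k cosh(k·8) = 0
    ⇒ B = −A tanh(k·8) = − 4 tanh(sqrt(12)·8).
Therefore the extremal is
    y(x) = 4 cosh(sqrt(12) x) − 4 tanh(sqrt(12)·8) sinh(sqrt(12) x).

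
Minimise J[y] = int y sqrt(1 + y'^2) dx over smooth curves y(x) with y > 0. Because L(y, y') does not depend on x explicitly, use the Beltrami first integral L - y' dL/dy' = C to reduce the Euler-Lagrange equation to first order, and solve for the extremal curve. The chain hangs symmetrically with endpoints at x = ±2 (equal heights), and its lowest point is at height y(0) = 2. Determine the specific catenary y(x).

The Lagrangian L(y, y') = y sqrt(1 + y'^2) has no explicit x dependence, so the Beltrami identity applies:
    L − y' ∂L/∂y' = C.
Compute ∂L/∂y' = y · y' / sqrt(1 + y'^2). Then
    L − y' ∂L/∂y'
    = y sqrt(1 + y'^2) − y · y'^2 / sqrt(1 + y'^2)
    = y (1 + y'^2 − y'^2) / sqrt(1 + y'^2)
    = y / sqrt(1 + y'^2) = C.
Squaring gives y^2 = C^2 (1 + y'^2), i.e.
    y'^2 = y^2 / C^2 − 1.
Separating variables,
    dy / sqrt(y^2 − C^2) = dx / C,
and integrating gives arccosh(y / C) = (x − a)/C, so
    y(x) = C cosh((x − a)/C),
the catenary. The constants C and a are fixed by the two endpoint conditions (and, for the hanging-chain problem, the length constraint selects C).
Now fit the given data. The endpoints x = ±2 are symmetric at equal height, so the catenary is even about its minimum: a = 0 and y(x) = C cosh(x/C). The lowest point is y(0) = C cosh(0) = C, and we are told y(0) = 2, so C = 2. Therefore
    y(x) = 2 cosh(x/2),
and at the endpoints
    y(±2) = 2 cosh(2/2).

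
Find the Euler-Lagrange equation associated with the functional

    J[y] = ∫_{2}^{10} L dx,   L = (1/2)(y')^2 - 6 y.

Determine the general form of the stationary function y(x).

The Lagrangian is L = (1/2)(y')^2 - 6 y.
∂L/∂y = -6.
∂L/∂y' = y'.
The Euler-Lagrange equation d/dx(∂L/∂y') − ∂L/∂y = 0 becomes:
    y'' + 6 = 0
General solution: y(x) = -3 x^2 + A x + B, where A and B are arbitrary constants fixed by the endpoint conditions.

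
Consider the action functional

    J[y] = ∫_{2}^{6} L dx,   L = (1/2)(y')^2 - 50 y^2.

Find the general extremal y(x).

The Lagrangian is L = (1/2)(y')^2 - 50 y^2.
∂L/∂y = -100y.
∂L/∂y' = y'.
The Euler-Lagrange equation d/dx(∂L/∂y') − ∂L/∂y = 0 becomes:
    y'' + 100 y = 0
General solution: y(x) = A sin(10x) + B cos(10x), where A and B are arbitrary constants fixed by the endpoint conditions.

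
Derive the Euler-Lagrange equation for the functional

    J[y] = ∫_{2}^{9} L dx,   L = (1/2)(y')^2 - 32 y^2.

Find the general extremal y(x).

The Lagrangian is L = (1/2)(y')^2 - 32 y^2.
∂L/∂y = -64y.
∂L/∂y' = y'.
The Euler-Lagrange equation d/dx(∂L/∂y') − ∂L/∂y = 0 becomes:
    y'' + 64 y = 0
General solution: y(x) = A sin(8x) + B cos(8x), where A and B are arbitrary constants fixed by the endpoint conditions.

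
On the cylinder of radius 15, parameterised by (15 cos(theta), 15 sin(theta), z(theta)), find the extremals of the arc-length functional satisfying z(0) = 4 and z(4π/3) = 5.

Parameterise the cylinder of radius R = 15 as
    r(θ) = (15 cos θ, 15 sin θ, z(θ)).
The arc-length element is
    ds = sqrt(225 + (dz/dθ)^2) dθ,
so the Lagrangian is L = sqrt(225 + z'^2).
L depends on z' only, not on z or θ, so ∂L/∂z = 0 and
    ∂L/∂z' = z' / sqrt(225 + z'^2).
The Euler-Lagrange equation gives
    d/dθ( z' / sqrt(225 + z'^2) ) = 0,
so z' is constant. Integrating once:
    z(θ) = a θ + b,
a helix on the cylinder (a straight line when the cylinder is unrolled). The constants a, b are determined by the endpoint conditions.
With endpoint conditions z(0) = 4 and z(4π/3) = 5: from z(0) = b we get b = 4, and a·4π/3 + 4 = 5 gives a = 3/(4π), so
    z(θ) = (3/(4π)) θ + 4.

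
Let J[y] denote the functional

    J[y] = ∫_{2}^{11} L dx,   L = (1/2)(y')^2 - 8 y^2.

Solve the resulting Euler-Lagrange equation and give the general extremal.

The Lagrangian is L = (1/2)(y')^2 - 8 y^2.
∂L/∂y = -16y.
∂L/∂y' = y'.
The Euler-Lagrange equation d/dx(∂L/∂y') − ∂L/∂y = 0 becomes:
    y'' + 16 y = 0
General solution: y(x) = A sin(4x) + B cos(4x), where A and B are arbitrary constants fixed by the endpoint conditions.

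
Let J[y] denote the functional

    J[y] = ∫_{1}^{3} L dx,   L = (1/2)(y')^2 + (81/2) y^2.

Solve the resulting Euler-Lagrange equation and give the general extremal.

The Lagrangian is L = (1/2)(y')^2 + (81/2) y^2.
∂L/∂y = 81y.
∂L/∂y' = y'.
The Euler-Lagrange equation d/dx(∂L/∂y') − ∂L/∂y = 0 becomes:
    y'' - 81 y = 0
General solution: y(x) = A e^(9x) + B e^(-9x), where A and B are arbitrary constants fixed by the endpoint conditions.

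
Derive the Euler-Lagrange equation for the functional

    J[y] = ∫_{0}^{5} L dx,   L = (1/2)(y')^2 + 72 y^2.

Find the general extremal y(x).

The Lagrangian is L = (1/2)(y')^2 + 72 y^2.
∂L/∂y = 144y.
∂L/∂y' = y'.
The Euler-Lagrange equation d/dx(∂L/∂y') − ∂L/∂y = 0 becomes:
    y'' - 144 y = 0
General solution: y(x) = A e^(12x) + B e^(-12x), where A and B are arbitrary constants fixed by the endpoint conditions.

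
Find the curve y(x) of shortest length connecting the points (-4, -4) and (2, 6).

Arc-length functional: J[y] = ∫ sqrt(1 + (y')^2) dx.
Lagrangian L = sqrt(1 + (y')^2) has no explicit y dependence, so ∂L/∂y = 0 and the Euler-Lagrange equation gives
    d/dx( y' / sqrt(1 + (y')^2) ) = 0  ⇒  y' / sqrt(1 + (y')^2) = const.
Hence y' is constant, so y(x) is affine.
Fitting the endpoints (-4, -4) and (2, 6):
    slope m = (6 − (-4)) / (2 − (-4)) = 5/3,
    intercept c = (-4) − m·(-4) = 8/3.
Extremal: y(x) = (5/3) x + 8/3.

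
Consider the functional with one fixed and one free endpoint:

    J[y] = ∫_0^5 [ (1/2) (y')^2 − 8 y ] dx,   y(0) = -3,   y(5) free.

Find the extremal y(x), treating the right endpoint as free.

The Lagrangian L = (1/2) (y')^2 − 8 y gives
    ∂L/∂y = −8,   ∂L/∂y' = y'.
Euler-Lagrange: d/dx(y') − (−8) = 0, i.e. y'' + 8 = 0, so
    y(x) = −(8/2) x^2 + C1 x + C2.
Fixed left endpoint y(0) = -3 ⇒ C2 = -3.
The right endpoint x = 5 is free, so the natural (transversality) condition is ∂L/∂y' |_{x=5} = 0, i.e. y'(5) = 0.
Compute y'(x) = −8 x + C1, so y'(5) = −40 + C1 = 0 ⇒ C1 = 40.
Therefore the extremal is
    y(x) = −4 x^2 + 40 x − 3.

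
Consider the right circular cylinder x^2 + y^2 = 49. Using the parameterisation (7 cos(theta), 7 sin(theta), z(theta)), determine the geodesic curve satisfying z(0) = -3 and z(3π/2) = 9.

Parameterise the cylinder of radius R = 7 as
    r(θ) = (7 cos θ, 7 sin θ, z(θ)).
The arc-length element is
    ds = sqrt(49 + (dz/dθ)^2) dθ,
so the Lagrangian is L = sqrt(49 + z'^2).
L depends on z' only, not on z or θ, so ∂L/∂z = 0 and
    ∂L/∂z' = z' / sqrt(49 + z'^2).
The Euler-Lagrange equation gives
    d/dθ( z' / sqrt(49 + z'^2) ) = 0,
so z' is constant. Integrating once:
    z(θ) = a θ + b,
a helix on the cylinder (a straight line when the cylinder is unrolled). The constants a, b are determined by the endpoint conditions.
With endpoint conditions z(0) = -3 and z(3π/2) = 9: from z(0) = b we get b = -3, and a·3π/2 + -3 = 9 gives a = 8/π, so
    z(θ) = (8/π) θ − 3.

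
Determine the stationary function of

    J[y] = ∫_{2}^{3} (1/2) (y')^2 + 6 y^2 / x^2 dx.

The Lagrangian is L = (1/2) (y')^2 + 6 y^2 / x^2.
Compute ∂L/∂y = 12y/x^2, ∂L/∂y' = y'.
The Euler-Lagrange equation d/dx(∂L/∂y') − ∂L/∂y = 0 reduces to
    y'' − 12/x^2 · y = 0  (x > 0).
Its general solution is
    y(x) = A x^4 + B x^(-3),
with A, B fixed by the endpoint conditions.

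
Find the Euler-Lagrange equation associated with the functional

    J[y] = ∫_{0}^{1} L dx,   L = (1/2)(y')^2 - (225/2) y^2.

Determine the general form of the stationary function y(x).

The Lagrangian is L = (1/2)(y')^2 - (225/2) y^2.
∂L/∂y = -225y.
∂L/∂y' = y'.
The Euler-Lagrange equation d/dx(∂L/∂y') − ∂L/∂y = 0 becomes:
    y'' + 225 y = 0
General solution: y(x) = A sin(15x) + B cos(15x), where A and B are arbitrary constants fixed by the endpoint conditions.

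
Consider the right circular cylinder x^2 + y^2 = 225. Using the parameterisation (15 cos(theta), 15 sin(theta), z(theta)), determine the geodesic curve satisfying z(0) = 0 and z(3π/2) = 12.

Parameterise the cylinder of radius R = 15 as
    r(θ) = (15 cos θ, 15 sin θ, z(θ)).
The arc-length element is
    ds = sqrt(225 + (dz/dθ)^2) dθ,
so the Lagrangian is L = sqrt(225 + z'^2).
L depends on z' only, not on z or θ, so ∂L/∂z = 0 and
    ∂L/∂z' = z' / sqrt(225 + z'^2).
The Euler-Lagrange equation gives
    d/dθ( z' / sqrt(225 + z'^2) ) = 0,
so z' is constant. Integrating once:
    z(θ) = a θ + b,
a helix on the cylinder (a straight line when the cylinder is unrolled). The constants a, b are determined by the endpoint conditions.
With endpoint conditions z(0) = 0 and z(3π/2) = 12: from z(0) = b we get b = 0, and a·3π/2 + 0 = 12 gives a = 8/π, so
    z(θ) = (8/π) θ.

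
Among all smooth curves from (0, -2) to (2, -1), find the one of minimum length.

Arc-length functional: J[y] = ∫ sqrt(1 + (y')^2) dx.
Lagrangian L = sqrt(1 + (y')^2) has no explicit y dependence, so ∂L/∂y = 0 and the Euler-Lagrange equation gives
    d/dx( y' / sqrt(1 + (y')^2) ) = 0  ⇒  y' / sqrt(1 + (y')^2) = const.
Hence y' is constant, so y(x) is affine.
Fitting the endpoints (0, -2) and (2, -1):
    slope m = ((-1) − (-2)) / (2 − 0) = 1/2,
    intercept c = (-2) − m·0 = -2.
Extremal: y(x) = (1/2) x - 2.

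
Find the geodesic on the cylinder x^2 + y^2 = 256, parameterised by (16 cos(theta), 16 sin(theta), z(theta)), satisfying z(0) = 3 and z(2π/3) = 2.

Parameterise the cylinder of radius R = 16 as
    r(θ) = (16 cos θ, 16 sin θ, z(θ)).
The arc-length element is
    ds = sqrt(256 + (dz/dθ)^2) dθ,
so the Lagrangian is L = sqrt(256 + z'^2).
L depends on z' only, not on z or θ, so ∂L/∂z = 0 and
    ∂L/∂z' = z' / sqrt(256 + z'^2).
The Euler-Lagrange equation gives
    d/dθ( z' / sqrt(256 + z'^2) ) = 0,
so z' is constant. Integrating once:
    z(θ) = a θ + b,
a helix on the cylinder (a straight line when the cylinder is unrolled). The constants a, b are determined by the endpoint conditions.
With endpoint conditions z(0) = 3 and z(2π/3) = 2: from z(0) = b we get b = 3, and a·2π/3 + 3 = 2 gives a = -3/(2π), so
    z(θ) = (-3/(2π)) θ + 3.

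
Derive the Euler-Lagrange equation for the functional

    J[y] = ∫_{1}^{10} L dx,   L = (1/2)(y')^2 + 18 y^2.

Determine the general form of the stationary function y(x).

The Lagrangian is L = (1/2)(y')^2 + 18 y^2.
∂L/∂y = 36y.
∂L/∂y' = y'.
The Euler-Lagrange equation d/dx(∂L/∂y') − ∂L/∂y = 0 becomes:
    y'' - 36 y = 0
General solution: y(x) = A e^(6x) + B e^(-6x), where A and B are arbitrary constants fixed by the endpoint conditions.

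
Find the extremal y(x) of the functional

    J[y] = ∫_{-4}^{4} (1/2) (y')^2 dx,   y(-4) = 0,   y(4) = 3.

The Lagrangian is L = (1/2) (y')^2.
Compute ∂L/∂y = 0, ∂L/∂y' = y'.
The Euler-Lagrange equation d/dx(∂L/∂y') − ∂L/∂y = 0 reduces to
    y'' = 0.
Its general solution is
    y(x) = A x + B,
with A, B fixed by the endpoint conditions.
Applying the endpoint conditions y(-4) = 0 and y(4) = 3: solve A·-4 + B = 0 and A·4 + B = 3. Subtracting gives A(4 − -4) = 3 − 0, so A = 3/8, and B = 0 − A·-4 = 3/2. Therefore
    y(x) = (3/8) x + 3/2.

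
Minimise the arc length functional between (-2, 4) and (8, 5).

Arc-length functional: J[y] = ∫ sqrt(1 + (y')^2) dx.
Lagrangian L = sqrt(1 + (y')^2) has no explicit y dependence, so ∂L/∂y = 0 and the Euler-Lagrange equation gives
    d/dx( y' / sqrt(1 + (y')^2) ) = 0  ⇒  y' / sqrt(1 + (y')^2) = const.
Hence y' is constant, so y(x) is affine.
Fitting the endpoints (-2, 4) and (8, 5):
    slope m = (5 − 4) / (8 − (-2)) = 1/10,
    intercept c = 4 − m·(-2) = 21/5.
Extremal: y(x) = (1/10) x + 21/5.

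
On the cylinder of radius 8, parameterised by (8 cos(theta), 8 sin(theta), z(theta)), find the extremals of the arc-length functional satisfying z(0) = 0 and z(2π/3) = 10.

Parameterise the cylinder of radius R = 8 as
    r(θ) = (8 cos θ, 8 sin θ, z(θ)).
The arc-length element is
    ds = sqrt(64 + (dz/dθ)^2) dθ,
so the Lagrangian is L = sqrt(64 + z'^2).
L depends on z' only, not on z or θ, so ∂L/∂z = 0 and
    ∂L/∂z' = z' / sqrt(64 + z'^2).
The Euler-Lagrange equation gives
    d/dθ( z' / sqrt(64 + z'^2) ) = 0,
so z' is constant. Integrating once:
    z(θ) = a θ + b,
a helix on the cylinder (a straight line when the cylinder is unrolled). The constants a, b are determined by the endpoint conditions.
With endpoint conditions z(0) = 0 and z(2π/3) = 10: from z(0) = b we get b = 0, and a·2π/3 + 0 = 10 gives a = 15/π, so
    z(θ) = (15/π) θ.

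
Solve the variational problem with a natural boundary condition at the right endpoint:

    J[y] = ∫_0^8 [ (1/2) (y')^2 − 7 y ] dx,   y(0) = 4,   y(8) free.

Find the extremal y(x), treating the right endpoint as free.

The Lagrangian L = (1/2) (y')^2 − 7 y gives
    ∂L/∂y = −7,   ∂L/∂y' = y'.
Euler-Lagrange: d/dx(y') − (−7) = 0, i.e. y'' + 7 = 0, so
    y(x) = −(7/2) x^2 + C1 x + C2.
Fixed left endpoint y(0) = 4 ⇒ C2 = 4.
The right endpoint x = 8 is free, so the natural (transversality) condition is ∂L/∂y' |_{x=8} = 0, i.e. y'(8) = 0.
Compute y'(x) = −7 x + C1, so y'(8) = −56 + C1 = 0 ⇒ C1 = 56.
Therefore the extremal is
    y(x) = −(7/2) x^2 + 56 x + 4.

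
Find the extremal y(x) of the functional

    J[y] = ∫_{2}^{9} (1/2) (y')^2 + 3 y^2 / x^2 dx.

The Lagrangian is L = (1/2) (y')^2 + 3 y^2 / x^2.
Compute ∂L/∂y = 6y/x^2, ∂L/∂y' = y'.
The Euler-Lagrange equation d/dx(∂L/∂y') − ∂L/∂y = 0 reduces to
    y'' − 6/x^2 · y = 0  (x > 0).
Its general solution is
    y(x) = A x^3 + B x^(-2),
with A, B fixed by the endpoint conditions.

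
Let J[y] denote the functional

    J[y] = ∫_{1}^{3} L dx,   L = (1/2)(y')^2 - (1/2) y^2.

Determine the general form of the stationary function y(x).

The Lagrangian is L = (1/2)(y')^2 - (1/2) y^2.
∂L/∂y = -y.
∂L/∂y' = y'.
The Euler-Lagrange equation d/dx(∂L/∂y') − ∂L/∂y = 0 becomes:
    y'' + y = 0
General solution: y(x) = A sin(x) + B cos(x), where A and B are arbitrary constants fixed by the endpoint conditions.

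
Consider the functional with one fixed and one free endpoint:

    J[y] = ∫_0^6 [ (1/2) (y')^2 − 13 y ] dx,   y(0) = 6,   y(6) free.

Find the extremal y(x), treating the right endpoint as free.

The Lagrangian L = (1/2) (y')^2 − 13 y gives
    ∂L/∂y = −13,   ∂L/∂y' = y'.
Euler-Lagrange: d/dx(y') − (−13) = 0, i.e. y'' + 13 = 0, so
    y(x) = −(13/2) x^2 + C1 x + C2.
Fixed left endpoint y(0) = 6 ⇒ C2 = 6.
The right endpoint x = 6 is free, so the natural (transversality) condition is ∂L/∂y' |_{x=6} = 0, i.e. y'(6) = 0.
Compute y'(x) = −13 x + C1, so y'(6) = −78 + C1 = 0 ⇒ C1 = 78.
Therefore the extremal is
    y(x) = −(13/2) x^2 + 78 x + 6.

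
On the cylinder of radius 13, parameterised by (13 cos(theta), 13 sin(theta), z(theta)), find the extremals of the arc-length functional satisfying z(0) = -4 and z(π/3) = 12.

Parameterise the cylinder of radius R = 13 as
    r(θ) = (13 cos θ, 13 sin θ, z(θ)).
The arc-length element is
    ds = sqrt(169 + (dz/dθ)^2) dθ,
so the Lagrangian is L = sqrt(169 + z'^2).
L depends on z' only, not on z or θ, so ∂L/∂z = 0 and
    ∂L/∂z' = z' / sqrt(169 + z'^2).
The Euler-Lagrange equation gives
    d/dθ( z' / sqrt(169 + z'^2) ) = 0,
so z' is constant. Integrating once:
    z(θ) = a θ + b,
a helix on the cylinder (a straight line when the cylinder is unrolled). The constants a, b are determined by the endpoint conditions.
With endpoint conditions z(0) = -4 and z(π/3) = 12: from z(0) = b we get b = -4, and a·π/3 + -4 = 12 gives a = 48/π, so
    z(θ) = (48/π) θ − 4.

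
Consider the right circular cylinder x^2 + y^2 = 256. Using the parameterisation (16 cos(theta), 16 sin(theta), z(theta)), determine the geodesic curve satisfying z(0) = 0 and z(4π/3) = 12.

Parameterise the cylinder of radius R = 16 as
    r(θ) = (16 cos θ, 16 sin θ, z(θ)).
The arc-length element is
    ds = sqrt(256 + (dz/dθ)^2) dθ,
so the Lagrangian is L = sqrt(256 + z'^2).
L depends on z' only, not on z or θ, so ∂L/∂z = 0 and
    ∂L/∂z' = z' / sqrt(256 + z'^2).
The Euler-Lagrange equation gives
    d/dθ( z' / sqrt(256 + z'^2) ) = 0,
so z' is constant. Integrating once:
    z(θ) = a θ + b,
a helix on the cylinder (a straight line when the cylinder is unrolled). The constants a, b are determined by the endpoint conditions.
With endpoint conditions z(0) = 0 and z(4π/3) = 12: from z(0) = b we get b = 0, and a·4π/3 + 0 = 12 gives a = 9/π, so
    z(θ) = (9/π) θ.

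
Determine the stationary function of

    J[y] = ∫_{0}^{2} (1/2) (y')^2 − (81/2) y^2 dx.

The Lagrangian is L = (1/2) (y')^2 − (81/2) y^2.
Compute ∂L/∂y = -81y, ∂L/∂y' = y'.
The Euler-Lagrange equation d/dx(∂L/∂y') − ∂L/∂y = 0 reduces to
    y'' + 81 y = 0.
Its general solution is
    y(x) = A sin(9x) + B cos(9x),
with A, B fixed by the endpoint conditions.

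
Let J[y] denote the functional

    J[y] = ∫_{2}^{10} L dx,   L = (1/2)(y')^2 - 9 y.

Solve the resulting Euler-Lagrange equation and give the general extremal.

The Lagrangian is L = (1/2)(y')^2 - 9 y.
∂L/∂y = -9.
∂L/∂y' = y'.
The Euler-Lagrange equation d/dx(∂L/∂y') − ∂L/∂y = 0 becomes:
    y'' + 9 = 0
General solution: y(x) = -(9/2) x^2 + A x + B, where A and B are arbitrary constants fixed by the endpoint conditions.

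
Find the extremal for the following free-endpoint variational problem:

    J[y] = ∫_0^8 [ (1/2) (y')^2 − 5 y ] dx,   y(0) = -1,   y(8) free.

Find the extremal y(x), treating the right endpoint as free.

The Lagrangian L = (1/2) (y')^2 − 5 y gives
    ∂L/∂y = −5,   ∂L/∂y' = y'.
Euler-Lagrange: d/dx(y') − (−5) = 0, i.e. y'' + 5 = 0, so
    y(x) = −(5/2) x^2 + C1 x + C2.
Fixed left endpoint y(0) = -1 ⇒ C2 = -1.
The right endpoint x = 8 is free, so the natural (transversality) condition is ∂L/∂y' |_{x=8} = 0, i.e. y'(8) = 0.
Compute y'(x) = −5 x + C1, so y'(8) = −40 + C1 = 0 ⇒ C1 = 40.
Therefore the extremal is
    y(x) = −(5/2) x^2 + 40 x − 1.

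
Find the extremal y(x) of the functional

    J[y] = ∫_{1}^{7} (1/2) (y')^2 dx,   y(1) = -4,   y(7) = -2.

The Lagrangian is L = (1/2) (y')^2.
Compute ∂L/∂y = 0, ∂L/∂y' = y'.
The Euler-Lagrange equation d/dx(∂L/∂y') − ∂L/∂y = 0 reduces to
    y'' = 0.
Its general solution is
    y(x) = A x + B,
with A, B fixed by the endpoint conditions.
Applying the endpoint conditions y(1) = -4 and y(7) = -2: solve A·1 + B = -4 and A·7 + B = -2. Subtracting gives A(7 − 1) = -2 − -4, so A = 1/3, and B = -4 − A·1 = -13/3. Therefore
    y(x) = (1/3) x - 13/3.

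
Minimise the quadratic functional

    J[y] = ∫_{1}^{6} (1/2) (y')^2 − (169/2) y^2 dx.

The Lagrangian is L = (1/2) (y')^2 − (169/2) y^2.
Compute ∂L/∂y = -169y, ∂L/∂y' = y'.
The Euler-Lagrange equation d/dx(∂L/∂y') − ∂L/∂y = 0 reduces to
    y'' + 169 y = 0.
Its general solution is
    y(x) = A sin(13x) + B cos(13x),
with A, B fixed by the endpoint conditions.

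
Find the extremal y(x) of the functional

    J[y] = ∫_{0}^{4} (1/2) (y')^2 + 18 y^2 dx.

The Lagrangian is L = (1/2) (y')^2 + 18 y^2.
Compute ∂L/∂y = 36y, ∂L/∂y' = y'.
The Euler-Lagrange equation d/dx(∂L/∂y') − ∂L/∂y = 0 reduces to
    y'' − 36 y = 0.
Its general solution is
    y(x) = A e^(6x) + B e^(−6x),
with A, B fixed by the endpoint conditions.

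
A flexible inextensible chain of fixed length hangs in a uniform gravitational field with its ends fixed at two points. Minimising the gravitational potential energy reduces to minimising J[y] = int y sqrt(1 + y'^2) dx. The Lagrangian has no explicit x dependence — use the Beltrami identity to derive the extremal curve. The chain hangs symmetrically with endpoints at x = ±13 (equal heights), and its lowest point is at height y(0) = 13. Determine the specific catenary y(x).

The Lagrangian L(y, y') = y sqrt(1 + y'^2) has no explicit x dependence, so the Beltrami identity applies:
    L − y' ∂L/∂y' = C.
Compute ∂L/∂y' = y · y' / sqrt(1 + y'^2). Then
    L − y' ∂L/∂y'
    = y sqrt(1 + y'^2) − y · y'^2 / sqrt(1 + y'^2)
    = y (1 + y'^2 − y'^2) / sqrt(1 + y'^2)
    = y / sqrt(1 + y'^2) = C.
Squaring gives y^2 = C^2 (1 + y'^2), i.e.
    y'^2 = y^2 / C^2 − 1.
Separating variables,
    dy / sqrt(y^2 − C^2) = dx / C,
and integrating gives arccosh(y / C) = (x − a)/C, so
    y(x) = C cosh((x − a)/C),
the catenary. The constants C and a are fixed by the two endpoint conditions (and, for the hanging-chain problem, the length constraint selects C).
Now fit the given data. The endpoints x = ±13 are symmetric at equal height, so the catenary is even about its minimum: a = 0 and y(x) = C cosh(x/C). The lowest point is y(0) = C cosh(0) = C, and we are told y(0) = 13, so C = 13. Therefore
    y(x) = 13 cosh(x/13),
and at the endpoints
    y(±13) = 13 cosh(13/13).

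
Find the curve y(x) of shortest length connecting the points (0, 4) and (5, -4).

Arc-length functional: J[y] = ∫ sqrt(1 + (y')^2) dx.
Lagrangian L = sqrt(1 + (y')^2) has no explicit y dependence, so ∂L/∂y = 0 and the Euler-Lagrange equation gives
    d/dx( y' / sqrt(1 + (y')^2) ) = 0  ⇒  y' / sqrt(1 + (y')^2) = const.
Hence y' is constant, so y(x) is affine.
Fitting the endpoints (0, 4) and (5, -4):
    slope m = ((-4) − 4) / (5 − 0) = -8/5,
    intercept c = 4 − m·0 = 4.
Extremal: y(x) = (-8/5) x + 4.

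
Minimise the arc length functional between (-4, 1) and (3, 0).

Arc-length functional: J[y] = ∫ sqrt(1 + (y')^2) dx.
Lagrangian L = sqrt(1 + (y')^2) has no explicit y dependence, so ∂L/∂y = 0 and the Euler-Lagrange equation gives
    d/dx( y' / sqrt(1 + (y')^2) ) = 0  ⇒  y' / sqrt(1 + (y')^2) = const.
Hence y' is constant, so y(x) is affine.
Fitting the endpoints (-4, 1) and (3, 0):
    slope m = (0 − 1) / (3 − (-4)) = -1/7,
    intercept c = 1 − m·(-4) = 3/7.
Extremal: y(x) = (-1/7) x + 3/7.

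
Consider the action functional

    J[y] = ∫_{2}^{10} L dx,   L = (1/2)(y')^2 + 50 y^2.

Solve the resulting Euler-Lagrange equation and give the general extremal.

The Lagrangian is L = (1/2)(y')^2 + 50 y^2.
∂L/∂y = 100y.
∂L/∂y' = y'.
The Euler-Lagrange equation d/dx(∂L/∂y') − ∂L/∂y = 0 becomes:
    y'' - 100 y = 0
General solution: y(x) = A e^(10x) + B e^(-10x), where A and B are arbitrary constants fixed by the endpoint conditions.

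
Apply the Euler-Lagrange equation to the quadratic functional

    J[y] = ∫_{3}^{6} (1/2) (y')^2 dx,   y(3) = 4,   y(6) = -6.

The Lagrangian is L = (1/2) (y')^2.
Compute ∂L/∂y = 0, ∂L/∂y' = y'.
The Euler-Lagrange equation d/dx(∂L/∂y') − ∂L/∂y = 0 reduces to
    y'' = 0.
Its general solution is
    y(x) = A x + B,
with A, B fixed by the endpoint conditions.
Applying the endpoint conditions y(3) = 4 and y(6) = -6: solve A·3 + B = 4 and A·6 + B = -6. Subtracting gives A(6 − 3) = -6 − 4, so A = -10/3, and B = 4 − A·3 = 14. Therefore
    y(x) = (-10/3) x + 14.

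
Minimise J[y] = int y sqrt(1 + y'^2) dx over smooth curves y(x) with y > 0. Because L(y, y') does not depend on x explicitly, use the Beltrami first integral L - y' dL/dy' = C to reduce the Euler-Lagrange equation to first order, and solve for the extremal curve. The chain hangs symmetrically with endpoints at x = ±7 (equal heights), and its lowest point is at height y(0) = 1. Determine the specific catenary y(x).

The Lagrangian L(y, y') = y sqrt(1 + y'^2) has no explicit x dependence, so the Beltrami identity applies:
    L − y' ∂L/∂y' = C.
Compute ∂L/∂y' = y · y' / sqrt(1 + y'^2). Then
    L − y' ∂L/∂y'
    = y sqrt(1 + y'^2) − y · y'^2 / sqrt(1 + y'^2)
    = y (1 + y'^2 − y'^2) / sqrt(1 + y'^2)
    = y / sqrt(1 + y'^2) = C.
Squaring gives y^2 = C^2 (1 + y'^2), i.e.
    y'^2 = y^2 / C^2 − 1.
Separating variables,
    dy / sqrt(y^2 − C^2) = dx / C,
and integrating gives arccosh(y / C) = (x − a)/C, so
    y(x) = C cosh((x − a)/C),
the catenary. The constants C and a are fixed by the two endpoint conditions (and, for the hanging-chain problem, the length constraint selects C).
Now fit the given data. The endpoints x = ±7 are symmetric at equal height, so the catenary is even about its minimum: a = 0 and y(x) = C cosh(x/C). The lowest point is y(0) = C cosh(0) = C, and we are told y(0) = 1, so C = 1. Therefore
    y(x) = cosh(x),
and at the endpoints
    y(±7) = cosh(7).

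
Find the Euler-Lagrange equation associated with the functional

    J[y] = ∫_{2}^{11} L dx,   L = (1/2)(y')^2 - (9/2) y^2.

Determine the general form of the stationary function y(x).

The Lagrangian is L = (1/2)(y')^2 - (9/2) y^2.
∂L/∂y = -9y.
∂L/∂y' = y'.
The Euler-Lagrange equation d/dx(∂L/∂y') − ∂L/∂y = 0 becomes:
    y'' + 9 y = 0
General solution: y(x) = A sin(3x) + B cos(3x), where A and B are arbitrary constants fixed by the endpoint conditions.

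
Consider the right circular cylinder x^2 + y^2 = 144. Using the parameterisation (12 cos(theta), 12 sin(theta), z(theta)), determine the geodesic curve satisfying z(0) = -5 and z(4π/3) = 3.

Parameterise the cylinder of radius R = 12 as
    r(θ) = (12 cos θ, 12 sin θ, z(θ)).
The arc-length element is
    ds = sqrt(144 + (dz/dθ)^2) dθ,
so the Lagrangian is L = sqrt(144 + z'^2).
L depends on z' only, not on z or θ, so ∂L/∂z = 0 and
    ∂L/∂z' = z' / sqrt(144 + z'^2).
The Euler-Lagrange equation gives
    d/dθ( z' / sqrt(144 + z'^2) ) = 0,
so z' is constant. Integrating once:
    z(θ) = a θ + b,
a helix on the cylinder (a straight line when the cylinder is unrolled). The constants a, b are determined by the endpoint conditions.
With endpoint conditions z(0) = -5 and z(4π/3) = 3: from z(0) = b we get b = -5, and a·4π/3 + -5 = 3 gives a = 6/π, so
    z(θ) = (6/π) θ − 5.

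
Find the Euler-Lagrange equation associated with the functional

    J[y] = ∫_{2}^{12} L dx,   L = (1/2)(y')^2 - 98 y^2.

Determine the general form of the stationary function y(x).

The Lagrangian is L = (1/2)(y')^2 - 98 y^2.
∂L/∂y = -196y.
∂L/∂y' = y'.
The Euler-Lagrange equation d/dx(∂L/∂y') − ∂L/∂y = 0 becomes:
    y'' + 196 y = 0
General solution: y(x) = A sin(14x) + B cos(14x), where A and B are arbitrary constants fixed by the endpoint conditions.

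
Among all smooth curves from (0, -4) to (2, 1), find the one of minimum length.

Arc-length functional: J[y] = ∫ sqrt(1 + (y')^2) dx.
Lagrangian L = sqrt(1 + (y')^2) has no explicit y dependence, so ∂L/∂y = 0 and the Euler-Lagrange equation gives
    d/dx( y' / sqrt(1 + (y')^2) ) = 0  ⇒  y' / sqrt(1 + (y')^2) = const.
Hence y' is constant, so y(x) is affine.
Fitting the endpoints (0, -4) and (2, 1):
    slope m = (1 − (-4)) / (2 − 0) = 5/2,
    intercept c = (-4) − m·0 = -4.
Extremal: y(x) = (5/2) x - 4.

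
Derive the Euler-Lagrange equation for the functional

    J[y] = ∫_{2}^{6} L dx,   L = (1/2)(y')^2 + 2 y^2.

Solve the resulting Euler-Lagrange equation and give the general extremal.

The Lagrangian is L = (1/2)(y')^2 + 2 y^2.
∂L/∂y = 4y.
∂L/∂y' = y'.
The Euler-Lagrange equation d/dx(∂L/∂y') − ∂L/∂y = 0 becomes:
    y'' - 4 y = 0
General solution: y(x) = A e^(2x) + B e^(-2x), where A and B are arbitrary constants fixed by the endpoint conditions.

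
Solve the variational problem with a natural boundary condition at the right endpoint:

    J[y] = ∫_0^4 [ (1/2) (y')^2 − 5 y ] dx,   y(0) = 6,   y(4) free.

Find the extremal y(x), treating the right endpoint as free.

The Lagrangian L = (1/2) (y')^2 − 5 y gives
    ∂L/∂y = −5,   ∂L/∂y' = y'.
Euler-Lagrange: d/dx(y') − (−5) = 0, i.e. y'' + 5 = 0, so
    y(x) = −(5/2) x^2 + C1 x + C2.
Fixed left endpoint y(0) = 6 ⇒ C2 = 6.
The right endpoint x = 4 is free, so the natural (transversality) condition is ∂L/∂y' |_{x=4} = 0, i.e. y'(4) = 0.
Compute y'(x) = −5 x + C1, so y'(4) = −20 + C1 = 0 ⇒ C1 = 20.
Therefore the extremal is
    y(x) = −(5/2) x^2 + 20 x + 6.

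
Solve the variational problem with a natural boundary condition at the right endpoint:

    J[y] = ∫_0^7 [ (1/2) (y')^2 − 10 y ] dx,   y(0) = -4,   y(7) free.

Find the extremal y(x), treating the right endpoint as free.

The Lagrangian L = (1/2) (y')^2 − 10 y gives
    ∂L/∂y = −10,   ∂L/∂y' = y'.
Euler-Lagrange: d/dx(y') − (−10) = 0, i.e. y'' + 10 = 0, so
    y(x) = −(10/2) x^2 + C1 x + C2.
Fixed left endpoint y(0) = -4 ⇒ C2 = -4.
The right endpoint x = 7 is free, so the natural (transversality) condition is ∂L/∂y' |_{x=7} = 0, i.e. y'(7) = 0.
Compute y'(x) = −10 x + C1, so y'(7) = −70 + C1 = 0 ⇒ C1 = 70.
Therefore the extremal is
    y(x) = −5 x^2 + 70 x − 4.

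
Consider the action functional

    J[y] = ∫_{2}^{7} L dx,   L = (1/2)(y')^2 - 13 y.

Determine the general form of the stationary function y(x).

The Lagrangian is L = (1/2)(y')^2 - 13 y.
∂L/∂y = -13.
∂L/∂y' = y'.
The Euler-Lagrange equation d/dx(∂L/∂y') − ∂L/∂y = 0 becomes:
    y'' + 13 = 0
General solution: y(x) = -(13/2) x^2 + A x + B, where A and B are arbitrary constants fixed by the endpoint conditions.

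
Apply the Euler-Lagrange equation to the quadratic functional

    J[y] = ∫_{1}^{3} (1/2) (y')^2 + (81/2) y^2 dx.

The Lagrangian is L = (1/2) (y')^2 + (81/2) y^2.
Compute ∂L/∂y = 81y, ∂L/∂y' = y'.
The Euler-Lagrange equation d/dx(∂L/∂y') − ∂L/∂y = 0 reduces to
    y'' − 81 y = 0.
Its general solution is
    y(x) = A e^(9x) + B e^(−9x),
with A, B fixed by the endpoint conditions.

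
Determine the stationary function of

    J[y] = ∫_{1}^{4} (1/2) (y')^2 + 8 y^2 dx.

The Lagrangian is L = (1/2) (y')^2 + 8 y^2.
Compute ∂L/∂y = 16y, ∂L/∂y' = y'.
The Euler-Lagrange equation d/dx(∂L/∂y') − ∂L/∂y = 0 reduces to
    y'' − 16 y = 0.
Its general solution is
    y(x) = A e^(4x) + B e^(−4x),
with A, B fixed by the endpoint conditions.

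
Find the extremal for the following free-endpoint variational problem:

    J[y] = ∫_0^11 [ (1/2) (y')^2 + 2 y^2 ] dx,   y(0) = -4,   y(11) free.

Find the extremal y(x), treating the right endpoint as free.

The Lagrangian L = (1/2) (y')^2 + 2 y^2 gives
    ∂L/∂y = 4 y,   ∂L/∂y' = y'.
Euler-Lagrange: y'' − 4 y = 0.
With k = 2, the general solution is
    y(x) = A cosh(2 x) + B sinh(2 x).
Fixed left endpoint y(0) = -4 ⇒ A = -4.
The right endpoint x = 11 is free, so the natural (transversality) condition is ∂L/∂y' |_{x=11} = 0, i.e. y'(11) = 0.
Compute y'(x) = A k sinh(k x) + B k cosh(k x), so
    y'(11) = A k sinh(k·11) + B k cosh(k·11) = 0
    ⇒ B = −A tanh(k·11) = 4 tanh(2·11).
Therefore the extremal is
    y(x) = −4 cosh(2 x) + 4 tanh(2·11) sinh(2 x).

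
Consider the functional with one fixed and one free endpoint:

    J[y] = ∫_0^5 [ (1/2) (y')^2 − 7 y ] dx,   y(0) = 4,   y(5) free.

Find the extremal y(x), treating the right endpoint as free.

The Lagrangian L = (1/2) (y')^2 − 7 y gives
    ∂L/∂y = −7,   ∂L/∂y' = y'.
Euler-Lagrange: d/dx(y') − (−7) = 0, i.e. y'' + 7 = 0, so
    y(x) = −(7/2) x^2 + C1 x + C2.
Fixed left endpoint y(0) = 4 ⇒ C2 = 4.
The right endpoint x = 5 is free, so the natural (transversality) condition is ∂L/∂y' |_{x=5} = 0, i.e. y'(5) = 0.
Compute y'(x) = −7 x + C1, so y'(5) = −35 + C1 = 0 ⇒ C1 = 35.
Therefore the extremal is
    y(x) = −(7/2) x^2 + 35 x + 4.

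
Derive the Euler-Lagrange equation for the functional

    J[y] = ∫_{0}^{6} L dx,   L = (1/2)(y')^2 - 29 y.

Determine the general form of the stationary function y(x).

The Lagrangian is L = (1/2)(y')^2 - 29 y.
∂L/∂y = -29.
∂L/∂y' = y'.
The Euler-Lagrange equation d/dx(∂L/∂y') − ∂L/∂y = 0 becomes:
    y'' + 29 = 0
General solution: y(x) = -(29/2) x^2 + A x + B, where A and B are arbitrary constants fixed by the endpoint conditions.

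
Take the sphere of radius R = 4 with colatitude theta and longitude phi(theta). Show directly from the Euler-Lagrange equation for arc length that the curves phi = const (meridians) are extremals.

On the sphere of radius R = 4 with spherical coordinates (θ, φ), the induced metric is
    ds^2 = 16(dθ^2 + sin^2(θ) dφ^2).
Using θ as the parameter, the arc-length functional becomes
    J[φ] = ∫ 4 sqrt(1 + sin^2(θ) (dφ/dθ)^2) dθ.
So L = 4 sqrt(1 + sin^2(θ) φ'^2). Compute
    ∂L/∂φ = 0  (L has no explicit φ dependence),
    ∂L/∂φ' = 4 sin^2(θ) φ' / sqrt(1 + sin^2(θ) φ'^2).
For the candidate φ(θ) = c (constant), φ' = 0, so ∂L/∂φ' evaluated along the candidate vanishes, and ∂L/∂φ is identically zero. Hence
    d/dθ(∂L/∂φ') − ∂L/∂φ = 0
is satisfied. Therefore meridians φ = const are extremals of arc length — they are geodesics on the sphere.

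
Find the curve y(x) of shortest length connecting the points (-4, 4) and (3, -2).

Arc-length functional: J[y] = ∫ sqrt(1 + (y')^2) dx.
Lagrangian L = sqrt(1 + (y')^2) has no explicit y dependence, so ∂L/∂y = 0 and the Euler-Lagrange equation gives
    d/dx( y' / sqrt(1 + (y')^2) ) = 0  ⇒  y' / sqrt(1 + (y')^2) = const.
Hence y' is constant, so y(x) is affine.
Fitting the endpoints (-4, 4) and (3, -2):
    slope m = ((-2) − 4) / (3 − (-4)) = -6/7,
    intercept c = 4 − m·(-4) = 4/7.
Extremal: y(x) = (-6/7) x + 4/7.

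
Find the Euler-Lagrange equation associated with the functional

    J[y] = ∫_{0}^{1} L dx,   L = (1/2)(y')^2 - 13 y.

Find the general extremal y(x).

The Lagrangian is L = (1/2)(y')^2 - 13 y.
∂L/∂y = -13.
∂L/∂y' = y'.
The Euler-Lagrange equation d/dx(∂L/∂y') − ∂L/∂y = 0 becomes:
    y'' + 13 = 0
General solution: y(x) = -(13/2) x^2 + A x + B, where A and B are arbitrary constants fixed by the endpoint conditions.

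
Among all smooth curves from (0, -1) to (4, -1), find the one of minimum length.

Arc-length functional: J[y] = ∫ sqrt(1 + (y')^2) dx.
Lagrangian L = sqrt(1 + (y')^2) has no explicit y dependence, so ∂L/∂y = 0 and the Euler-Lagrange equation gives
    d/dx( y' / sqrt(1 + (y')^2) ) = 0  ⇒  y' / sqrt(1 + (y')^2) = const.
Hence y' is constant, so y(x) is affine.
Fitting the endpoints (0, -1) and (4, -1):
    slope m = ((-1) − (-1)) / (4 − 0) = 0,
    intercept c = (-1) − m·0 = -1.
Extremal: y(x) = -1.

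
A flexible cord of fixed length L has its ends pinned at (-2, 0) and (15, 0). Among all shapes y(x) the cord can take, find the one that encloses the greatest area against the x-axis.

Set up the augmented Lagrangian using a multiplier λ for the length constraint:
    F(y, y') = y − λ sqrt(1 + y'^2).
F has no explicit x dependence, so the Beltrami identity yields a first integral
    F − y' ∂F/∂y' = C.
Compute ∂F/∂y' = −λ y' / sqrt(1 + y'^2). Then
    y − λ sqrt(1 + y'^2) + λ y'^2 / sqrt(1 + y'^2) = C
    ⇒  y − λ / sqrt(1 + y'^2) = C.
Solving for y' and integrating gives
    (x − a)^2 + (y − b)^2 = λ^2,
a circular arc of radius λ. The constants a, b are determined by the endpoint conditions y(-2) = y(15) = 0, and λ is fixed implicitly by the length constraint
    ∫_{-2}^{15} sqrt(1 + y'^2) dx = L.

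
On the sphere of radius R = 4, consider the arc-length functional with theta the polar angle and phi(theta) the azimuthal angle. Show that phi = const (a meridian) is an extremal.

On the sphere of radius R = 4 with spherical coordinates (θ, φ), the induced metric is
    ds^2 = 16(dθ^2 + sin^2(θ) dφ^2).
Using θ as the parameter, the arc-length functional becomes
    J[φ] = ∫ 4 sqrt(1 + sin^2(θ) (dφ/dθ)^2) dθ.
So L = 4 sqrt(1 + sin^2(θ) φ'^2). Compute
    ∂L/∂φ = 0  (L has no explicit φ dependence),
    ∂L/∂φ' = 4 sin^2(θ) φ' / sqrt(1 + sin^2(θ) φ'^2).
For the candidate φ(θ) = c (constant), φ' = 0, so ∂L/∂φ' evaluated along the candidate vanishes, and ∂L/∂φ is identically zero. Hence
    d/dθ(∂L/∂φ') − ∂L/∂φ = 0
is satisfied. Therefore meridians φ = const are extremals of arc length — they are geodesics on the sphere.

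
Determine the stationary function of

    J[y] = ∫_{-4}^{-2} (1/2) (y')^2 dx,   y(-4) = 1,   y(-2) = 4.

The Lagrangian is L = (1/2) (y')^2.
Compute ∂L/∂y = 0, ∂L/∂y' = y'.
The Euler-Lagrange equation d/dx(∂L/∂y') − ∂L/∂y = 0 reduces to
    y'' = 0.
Its general solution is
    y(x) = A x + B,
with A, B fixed by the endpoint conditions.
Applying the endpoint conditions y(-4) = 1 and y(-2) = 4: solve A·-4 + B = 1 and A·-2 + B = 4. Subtracting gives A(-2 − -4) = 4 − 1, so A = 3/2, and B = 1 − A·-4 = 7. Therefore
    y(x) = (3/2) x + 7.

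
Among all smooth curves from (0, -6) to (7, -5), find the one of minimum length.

Arc-length functional: J[y] = ∫ sqrt(1 + (y')^2) dx.
Lagrangian L = sqrt(1 + (y')^2) has no explicit y dependence, so ∂L/∂y = 0 and the Euler-Lagrange equation gives
    d/dx( y' / sqrt(1 + (y')^2) ) = 0  ⇒  y' / sqrt(1 + (y')^2) = const.
Hence y' is constant, so y(x) is affine.
Fitting the endpoints (0, -6) and (7, -5):
    slope m = ((-5) − (-6)) / (7 − 0) = 1/7,
    intercept c = (-6) − m·0 = -6.
Extremal: y(x) = (1/7) x - 6.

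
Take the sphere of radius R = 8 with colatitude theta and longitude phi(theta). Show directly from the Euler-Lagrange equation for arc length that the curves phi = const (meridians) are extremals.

On the sphere of radius R = 8 with spherical coordinates (θ, φ), the induced metric is
    ds^2 = 64(dθ^2 + sin^2(θ) dφ^2).
Using θ as the parameter, the arc-length functional becomes
    J[φ] = ∫ 8 sqrt(1 + sin^2(θ) (dφ/dθ)^2) dθ.
So L = 8 sqrt(1 + sin^2(θ) φ'^2). Compute
    ∂L/∂φ = 0  (L has no explicit φ dependence),
    ∂L/∂φ' = 8 sin^2(θ) φ' / sqrt(1 + sin^2(θ) φ'^2).
For the candidate φ(θ) = c (constant), φ' = 0, so ∂L/∂φ' evaluated along the candidate vanishes, and ∂L/∂φ is identically zero. Hence
    d/dθ(∂L/∂φ') − ∂L/∂φ = 0
is satisfied. Therefore meridians φ = const are extremals of arc length — they are geodesics on the sphere.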